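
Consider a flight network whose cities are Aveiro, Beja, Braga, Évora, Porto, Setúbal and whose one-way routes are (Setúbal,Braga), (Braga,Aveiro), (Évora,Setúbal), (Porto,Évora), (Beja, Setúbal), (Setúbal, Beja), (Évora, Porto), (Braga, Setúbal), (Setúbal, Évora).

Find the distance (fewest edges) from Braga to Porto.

3

Distance 0: Braga.
Distance 1: Aveiro, Setúbal.
Distance 2: Beja, Évora.
Distance 3: Porto — contains Porto.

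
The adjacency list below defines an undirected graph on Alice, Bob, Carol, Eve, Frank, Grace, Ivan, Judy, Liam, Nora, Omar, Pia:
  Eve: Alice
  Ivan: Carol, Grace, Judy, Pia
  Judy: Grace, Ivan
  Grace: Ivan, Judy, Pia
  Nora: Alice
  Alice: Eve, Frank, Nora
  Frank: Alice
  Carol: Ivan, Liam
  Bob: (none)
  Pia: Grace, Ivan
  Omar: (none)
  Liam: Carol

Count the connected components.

4

From Alice: component {Alice, Eve, Frank, Nora}.
From Bob: component {Bob}.
From Carol: component {Carol, Grace, Ivan, Judy, Liam, Pia}.
From Omar: component {Omar}.
That's 4 components.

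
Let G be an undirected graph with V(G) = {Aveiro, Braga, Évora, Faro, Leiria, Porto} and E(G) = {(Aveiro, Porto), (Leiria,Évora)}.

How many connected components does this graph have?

4

From Aveiro: component {Aveiro, Porto}.
From Braga: component {Braga}.
From Évora: component {Évora, Leiria}.
From Faro: component {Faro}.
That's 4 components.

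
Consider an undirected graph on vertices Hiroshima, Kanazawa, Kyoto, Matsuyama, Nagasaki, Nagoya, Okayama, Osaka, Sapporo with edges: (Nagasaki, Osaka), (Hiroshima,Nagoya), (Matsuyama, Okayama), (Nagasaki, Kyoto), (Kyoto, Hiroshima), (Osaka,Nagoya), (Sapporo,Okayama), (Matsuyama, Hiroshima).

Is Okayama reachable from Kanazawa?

No

Kanazawa has no edges, so nothing is reachable from it.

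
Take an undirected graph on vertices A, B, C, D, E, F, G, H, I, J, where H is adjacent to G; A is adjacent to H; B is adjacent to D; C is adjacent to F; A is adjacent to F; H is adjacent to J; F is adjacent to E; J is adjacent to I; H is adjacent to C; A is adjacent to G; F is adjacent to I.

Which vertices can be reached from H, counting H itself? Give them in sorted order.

A, C, E, F, G, H, I, J

Start at H.
Its neighbours: A, C, G, J.
Then their neighbours: F, I.
Then next layer: E.
Nothing further is reachable.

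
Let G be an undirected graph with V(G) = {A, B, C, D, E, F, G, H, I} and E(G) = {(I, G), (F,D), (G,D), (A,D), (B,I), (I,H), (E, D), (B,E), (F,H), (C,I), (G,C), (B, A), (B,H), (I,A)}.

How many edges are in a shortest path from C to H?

2

Distance 0: C.
Distance 1: G, I.
Distance 2: A, B, D, H — contains H.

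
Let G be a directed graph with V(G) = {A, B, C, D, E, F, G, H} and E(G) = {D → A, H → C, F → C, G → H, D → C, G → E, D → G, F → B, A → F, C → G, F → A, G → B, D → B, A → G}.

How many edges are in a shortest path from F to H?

3

Distance 0: F.
Distance 1: A, B, C.
Distance 2: G.
Distance 3: E, H — contains H.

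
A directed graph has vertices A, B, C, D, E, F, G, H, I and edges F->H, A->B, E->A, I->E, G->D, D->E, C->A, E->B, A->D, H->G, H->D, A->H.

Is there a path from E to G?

Explore from E.
Distance 1: reach A, B.
Distance 2: reach D, H.
Distance 3: reach G.
Found G.

Yes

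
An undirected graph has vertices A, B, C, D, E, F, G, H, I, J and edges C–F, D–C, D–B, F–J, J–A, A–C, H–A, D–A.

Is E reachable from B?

Explore from B.
Distance 1: reach D.
Distance 2: reach A, C.
Distance 3: reach F, H, J.
The search is exhausted without reaching E; it lies in a different component.

No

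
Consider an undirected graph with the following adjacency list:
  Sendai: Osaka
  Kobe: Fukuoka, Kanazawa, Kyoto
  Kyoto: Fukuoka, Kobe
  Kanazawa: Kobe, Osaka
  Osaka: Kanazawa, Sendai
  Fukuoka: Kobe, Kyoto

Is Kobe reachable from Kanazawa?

Explore from Kanazawa.
Distance 1: reach Kobe, Osaka.
Found Kobe.

Yes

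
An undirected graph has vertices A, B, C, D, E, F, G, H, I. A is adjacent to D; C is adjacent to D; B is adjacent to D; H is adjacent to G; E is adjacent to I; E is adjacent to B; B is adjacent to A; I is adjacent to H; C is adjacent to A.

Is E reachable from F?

F has no edges, so nothing is reachable from it.

No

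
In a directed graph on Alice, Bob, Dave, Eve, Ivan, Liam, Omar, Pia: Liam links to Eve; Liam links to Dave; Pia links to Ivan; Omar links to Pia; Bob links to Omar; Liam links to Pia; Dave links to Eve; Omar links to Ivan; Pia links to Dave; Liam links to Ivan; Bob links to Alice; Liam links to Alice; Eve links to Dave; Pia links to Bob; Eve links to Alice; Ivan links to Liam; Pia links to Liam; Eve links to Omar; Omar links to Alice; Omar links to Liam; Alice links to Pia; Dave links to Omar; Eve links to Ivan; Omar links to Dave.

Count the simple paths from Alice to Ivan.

Alice→Pia→Bob→Omar→Dave→Eve→Ivan
Alice→Pia→Bob→Omar→Ivan
Alice→Pia→Bob→Omar→Liam→Dave→Eve→Ivan
Alice→Pia→Bob→Omar→Liam→Eve→Ivan
Alice→Pia→Bob→Omar→Liam→Ivan
Alice→Pia→Dave→Eve→Ivan
Alice→Pia→Dave→Eve→Omar→Ivan
Alice→Pia→Dave→Eve→Omar→Liam→Ivan
... and 11 more.

19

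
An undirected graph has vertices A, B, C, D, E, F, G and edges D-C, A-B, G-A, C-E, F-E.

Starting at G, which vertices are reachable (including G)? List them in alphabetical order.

Start at G.
Its neighbours: A.
Then their neighbours: B.
Nothing further is reachable.

A, B, G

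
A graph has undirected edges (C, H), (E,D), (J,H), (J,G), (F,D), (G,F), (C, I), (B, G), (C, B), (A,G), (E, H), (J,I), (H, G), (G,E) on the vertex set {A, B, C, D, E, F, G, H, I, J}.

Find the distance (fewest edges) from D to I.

4

Distance 0: D.
Distance 1: E, F.
Distance 2: G, H.
Distance 3: A, B, C, J.
Distance 4: I — contains I.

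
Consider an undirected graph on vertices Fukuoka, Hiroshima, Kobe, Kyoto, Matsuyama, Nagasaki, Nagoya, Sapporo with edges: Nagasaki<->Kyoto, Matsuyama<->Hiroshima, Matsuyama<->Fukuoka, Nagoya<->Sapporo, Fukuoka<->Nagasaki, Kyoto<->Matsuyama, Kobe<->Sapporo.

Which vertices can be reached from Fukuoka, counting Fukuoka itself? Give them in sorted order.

Start at Fukuoka.
Its neighbours: Matsuyama, Nagasaki.
Then their neighbours: Hiroshima, Kyoto.
Nothing further is reachable.

Fukuoka, Hiroshima, Kyoto, Matsuyama, Nagasaki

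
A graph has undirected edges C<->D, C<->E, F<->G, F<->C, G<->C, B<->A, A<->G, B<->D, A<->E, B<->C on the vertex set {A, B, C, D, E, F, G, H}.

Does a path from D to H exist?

Explore from D.
Distance 1: reach B, C.
Distance 2: reach A, E, F, G.
The search is exhausted without reaching H; it lies in a different component.

No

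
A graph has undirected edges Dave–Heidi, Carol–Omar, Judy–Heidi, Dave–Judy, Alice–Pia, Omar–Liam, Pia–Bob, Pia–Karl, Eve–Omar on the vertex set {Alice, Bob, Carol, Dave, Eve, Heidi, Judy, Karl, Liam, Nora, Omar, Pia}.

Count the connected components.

From Alice: component {Alice, Bob, Karl, Pia}.
From Carol: component {Carol, Eve, Liam, Omar}.
From Dave: component {Dave, Heidi, Judy}.
From Nora: component {Nora}.
That's 4 components.

4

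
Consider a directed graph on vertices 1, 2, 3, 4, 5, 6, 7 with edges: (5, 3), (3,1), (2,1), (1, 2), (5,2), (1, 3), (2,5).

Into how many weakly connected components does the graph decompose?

4

From 1: component {1, 2, 3, 5}.
From 4: component {4}.
From 6: component {6}.
From 7: component {7}.
That's 4 components.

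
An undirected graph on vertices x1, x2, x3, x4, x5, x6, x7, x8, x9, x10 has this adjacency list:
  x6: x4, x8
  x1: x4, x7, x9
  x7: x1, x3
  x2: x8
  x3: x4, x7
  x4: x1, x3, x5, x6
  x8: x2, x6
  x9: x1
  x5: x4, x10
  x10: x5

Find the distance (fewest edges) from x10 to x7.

Distance 0: x10.
Distance 1: x5.
Distance 2: x4.
Distance 3: x1, x3, x6.
Distance 4: x7, x8, x9 — contains x7.

4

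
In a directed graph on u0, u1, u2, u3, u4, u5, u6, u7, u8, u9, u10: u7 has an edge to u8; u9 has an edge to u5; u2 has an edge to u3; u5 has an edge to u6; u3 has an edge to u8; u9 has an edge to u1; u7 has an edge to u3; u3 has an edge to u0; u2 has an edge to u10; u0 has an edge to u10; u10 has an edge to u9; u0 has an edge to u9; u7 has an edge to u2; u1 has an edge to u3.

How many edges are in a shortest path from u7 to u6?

Distance 0: u7.
Distance 1: u2, u3, u8.
Distance 2: u0, u10.
Distance 3: u9.
Distance 4: u1, u5.
Distance 5: u6 — contains u6.

5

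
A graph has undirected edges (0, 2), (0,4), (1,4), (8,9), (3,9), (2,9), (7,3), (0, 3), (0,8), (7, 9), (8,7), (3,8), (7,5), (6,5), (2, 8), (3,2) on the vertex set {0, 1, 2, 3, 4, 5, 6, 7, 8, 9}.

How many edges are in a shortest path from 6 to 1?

Distance 0: 6.
Distance 1: 5.
Distance 2: 7.
Distance 3: 3, 8, 9.
Distance 4: 0, 2.
Distance 5: 4.
Distance 6: 1 — contains 1.

6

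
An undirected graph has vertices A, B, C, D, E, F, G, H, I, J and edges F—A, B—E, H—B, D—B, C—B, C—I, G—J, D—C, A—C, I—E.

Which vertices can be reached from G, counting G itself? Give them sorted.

G, J

Start at G.
Its neighbours: J.
Nothing further is reachable.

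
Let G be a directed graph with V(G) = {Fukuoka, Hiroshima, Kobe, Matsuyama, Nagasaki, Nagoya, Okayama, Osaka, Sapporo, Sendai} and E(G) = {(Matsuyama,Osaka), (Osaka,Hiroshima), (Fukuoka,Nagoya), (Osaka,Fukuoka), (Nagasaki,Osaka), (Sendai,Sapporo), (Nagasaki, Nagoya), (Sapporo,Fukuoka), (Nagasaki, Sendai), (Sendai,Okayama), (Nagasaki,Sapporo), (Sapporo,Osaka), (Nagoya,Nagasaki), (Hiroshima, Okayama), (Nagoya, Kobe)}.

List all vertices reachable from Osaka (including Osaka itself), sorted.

Start at Osaka.
Its neighbours: Fukuoka, Hiroshima.
Then their neighbours: Nagoya, Okayama.
Then next layer: Kobe, Nagasaki.
Then next layer: Sapporo, Sendai.
Nothing further is reachable.

Fukuoka, Hiroshima, Kobe, Nagasaki, Nagoya, Okayama, Osaka, Sapporo, Sendai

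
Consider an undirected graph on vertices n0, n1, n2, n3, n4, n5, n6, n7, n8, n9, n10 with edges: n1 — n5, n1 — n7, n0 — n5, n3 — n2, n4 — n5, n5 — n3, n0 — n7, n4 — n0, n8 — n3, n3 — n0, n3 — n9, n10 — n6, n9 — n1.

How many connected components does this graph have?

2

From n0: component {n0, n1, n2, n3, n4, n5, n7, n8, n9}.
From n6: component {n6, n10}.
That's 2 components.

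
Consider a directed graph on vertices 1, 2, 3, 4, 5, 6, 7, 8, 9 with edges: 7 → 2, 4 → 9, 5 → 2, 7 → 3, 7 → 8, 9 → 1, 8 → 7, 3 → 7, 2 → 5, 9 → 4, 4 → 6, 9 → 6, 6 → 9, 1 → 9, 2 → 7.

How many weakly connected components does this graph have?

From 1: component {1, 4, 6, 9}.
From 2: component {2, 3, 5, 7, 8}.
That's 2 components.

2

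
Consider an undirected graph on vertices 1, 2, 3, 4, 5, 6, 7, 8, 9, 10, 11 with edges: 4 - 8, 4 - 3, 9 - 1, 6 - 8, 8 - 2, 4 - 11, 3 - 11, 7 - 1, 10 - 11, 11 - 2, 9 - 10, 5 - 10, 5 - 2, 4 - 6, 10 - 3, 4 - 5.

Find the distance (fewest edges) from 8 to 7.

Distance 0: 8.
Distance 1: 2, 4, 6.
Distance 2: 3, 5, 11.
Distance 3: 10.
Distance 4: 9.
Distance 5: 1.
Distance 6: 7 — contains 7.

6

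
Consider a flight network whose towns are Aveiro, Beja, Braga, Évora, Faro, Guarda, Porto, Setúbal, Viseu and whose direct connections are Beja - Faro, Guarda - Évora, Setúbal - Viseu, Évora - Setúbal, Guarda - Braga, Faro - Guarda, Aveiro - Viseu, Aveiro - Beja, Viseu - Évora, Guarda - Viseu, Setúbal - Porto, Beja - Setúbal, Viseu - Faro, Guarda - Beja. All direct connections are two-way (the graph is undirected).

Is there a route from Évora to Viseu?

Explore from Évora.
Distance 1: reach Guarda, Setúbal, Viseu.
Found Viseu.

Yes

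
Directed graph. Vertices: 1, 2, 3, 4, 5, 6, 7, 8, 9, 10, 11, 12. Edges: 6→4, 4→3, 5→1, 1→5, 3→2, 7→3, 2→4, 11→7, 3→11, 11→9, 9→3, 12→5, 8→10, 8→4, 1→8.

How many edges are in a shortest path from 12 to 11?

Distance 0: 12.
Distance 1: 5.
Distance 2: 1.
Distance 3: 8.
Distance 4: 4, 10.
Distance 5: 3.
Distance 6: 2, 11 — contains 11.

6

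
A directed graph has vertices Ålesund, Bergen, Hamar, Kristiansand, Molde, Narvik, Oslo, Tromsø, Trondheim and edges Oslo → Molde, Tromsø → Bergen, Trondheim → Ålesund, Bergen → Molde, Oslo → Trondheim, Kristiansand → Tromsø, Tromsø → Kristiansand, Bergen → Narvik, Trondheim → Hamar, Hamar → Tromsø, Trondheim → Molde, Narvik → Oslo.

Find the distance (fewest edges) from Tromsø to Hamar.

5

Distance 0: Tromsø.
Distance 1: Bergen, Kristiansand.
Distance 2: Molde, Narvik.
Distance 3: Oslo.
Distance 4: Trondheim.
Distance 5: Ålesund, Hamar — contains Hamar.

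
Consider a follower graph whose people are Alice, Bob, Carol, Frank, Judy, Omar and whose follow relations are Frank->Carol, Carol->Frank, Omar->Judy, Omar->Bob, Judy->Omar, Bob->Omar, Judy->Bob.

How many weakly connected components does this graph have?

From Alice: component {Alice}.
From Bob: component {Bob, Judy, Omar}.
From Carol: component {Carol, Frank}.
That's 3 components.

3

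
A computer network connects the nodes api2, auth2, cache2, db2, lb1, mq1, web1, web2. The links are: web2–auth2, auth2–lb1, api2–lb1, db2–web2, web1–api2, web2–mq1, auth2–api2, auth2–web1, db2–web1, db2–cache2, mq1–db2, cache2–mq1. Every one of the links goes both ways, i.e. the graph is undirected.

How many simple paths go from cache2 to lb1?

24

cache2–db2–mq1–web2–auth2–api2–lb1
cache2–db2–mq1–web2–auth2–lb1
cache2–db2–mq1–web2–auth2–web1–api2–lb1
cache2–db2–web1–api2–auth2–lb1
cache2–db2–web1–api2–lb1
cache2–db2–web1–auth2–api2–lb1
cache2–db2–web1–auth2–lb1
cache2–db2–web2–auth2–api2–lb1
... and 16 more.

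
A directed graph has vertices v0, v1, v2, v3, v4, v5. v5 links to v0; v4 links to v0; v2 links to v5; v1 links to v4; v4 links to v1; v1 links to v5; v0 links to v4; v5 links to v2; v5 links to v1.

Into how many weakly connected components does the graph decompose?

2

From v0: component {v0, v1, v2, v4, v5}.
From v3: component {v3}.
That's 2 components.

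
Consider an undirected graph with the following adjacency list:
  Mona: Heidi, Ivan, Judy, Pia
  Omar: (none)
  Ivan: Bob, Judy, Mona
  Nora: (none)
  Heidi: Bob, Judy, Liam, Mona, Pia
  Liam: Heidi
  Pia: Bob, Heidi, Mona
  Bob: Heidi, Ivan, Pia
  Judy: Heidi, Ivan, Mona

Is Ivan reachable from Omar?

Omar has no edges, so nothing is reachable from it.

No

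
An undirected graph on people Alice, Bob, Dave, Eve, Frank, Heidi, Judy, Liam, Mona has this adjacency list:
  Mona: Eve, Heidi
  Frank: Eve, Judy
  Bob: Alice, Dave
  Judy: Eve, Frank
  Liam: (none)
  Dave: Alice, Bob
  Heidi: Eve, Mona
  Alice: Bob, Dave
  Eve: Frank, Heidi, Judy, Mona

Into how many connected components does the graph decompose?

3

From Alice: component {Alice, Bob, Dave}.
From Eve: component {Eve, Frank, Heidi, Judy, Mona}.
From Liam: component {Liam}.
That's 3 components.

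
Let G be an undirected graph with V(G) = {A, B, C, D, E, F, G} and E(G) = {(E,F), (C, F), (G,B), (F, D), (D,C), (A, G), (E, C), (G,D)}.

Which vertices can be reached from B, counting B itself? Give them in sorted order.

A, B, C, D, E, F, G

Start at B.
Its neighbours: G.
Then their neighbours: A, D.
Then next layer: C, F.
Then next layer: E.
Every vertex is now reached.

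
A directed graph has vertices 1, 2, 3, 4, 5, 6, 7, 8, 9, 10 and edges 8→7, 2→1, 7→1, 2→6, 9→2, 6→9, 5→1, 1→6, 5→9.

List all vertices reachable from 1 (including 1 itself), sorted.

Start at 1.
Its neighbours: 6.
Then their neighbours: 9.
Then next layer: 2.
Nothing further is reachable.

1, 2, 6, 9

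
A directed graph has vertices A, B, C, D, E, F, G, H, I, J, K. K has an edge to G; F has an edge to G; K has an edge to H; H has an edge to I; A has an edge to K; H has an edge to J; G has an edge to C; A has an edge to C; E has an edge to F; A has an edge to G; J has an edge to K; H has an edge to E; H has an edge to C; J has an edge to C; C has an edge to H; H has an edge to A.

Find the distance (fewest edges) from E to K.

6

Distance 0: E.
Distance 1: F.
Distance 2: G.
Distance 3: C.
Distance 4: H.
Distance 5: A, I, J.
Distance 6: K — contains K.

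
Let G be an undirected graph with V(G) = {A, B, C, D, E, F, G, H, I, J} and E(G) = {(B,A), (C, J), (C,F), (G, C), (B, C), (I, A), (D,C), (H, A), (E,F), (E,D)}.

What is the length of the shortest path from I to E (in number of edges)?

Distance 0: I.
Distance 1: A.
Distance 2: B, H.
Distance 3: C.
Distance 4: D, F, G, J.
Distance 5: E — contains E.

5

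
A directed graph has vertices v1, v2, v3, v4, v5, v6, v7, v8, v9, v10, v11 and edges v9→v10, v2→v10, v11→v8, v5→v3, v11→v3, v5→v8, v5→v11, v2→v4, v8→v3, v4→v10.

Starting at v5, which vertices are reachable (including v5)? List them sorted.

Start at v5.
Its neighbours: v3, v8, v11.
Nothing further is reachable.

v3, v5, v8, v11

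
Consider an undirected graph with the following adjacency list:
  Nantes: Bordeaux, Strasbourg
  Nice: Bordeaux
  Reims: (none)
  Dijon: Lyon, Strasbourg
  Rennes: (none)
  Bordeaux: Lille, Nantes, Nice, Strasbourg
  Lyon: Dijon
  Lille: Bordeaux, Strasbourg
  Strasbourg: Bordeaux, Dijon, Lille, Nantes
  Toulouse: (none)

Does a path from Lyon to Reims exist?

Explore from Lyon.
Distance 1: reach Dijon.
Distance 2: reach Strasbourg.
Distance 3: reach Bordeaux, Lille, Nantes.
Distance 4: reach Nice.
The search is exhausted without reaching Reims; it lies in a different component.

No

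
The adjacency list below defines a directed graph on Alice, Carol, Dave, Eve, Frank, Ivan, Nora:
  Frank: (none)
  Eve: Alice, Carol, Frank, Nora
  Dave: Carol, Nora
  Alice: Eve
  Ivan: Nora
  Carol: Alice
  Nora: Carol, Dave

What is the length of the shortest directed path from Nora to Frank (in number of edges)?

Distance 0: Nora.
Distance 1: Carol, Dave.
Distance 2: Alice.
Distance 3: Eve.
Distance 4: Frank — contains Frank.

4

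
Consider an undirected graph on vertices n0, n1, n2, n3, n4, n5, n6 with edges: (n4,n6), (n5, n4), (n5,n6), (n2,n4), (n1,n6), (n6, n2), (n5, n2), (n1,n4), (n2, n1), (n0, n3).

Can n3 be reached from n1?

Explore from n1.
Distance 1: reach n2, n4, n6.
Distance 2: reach n5.
The search is exhausted without reaching n3; it lies in a different component.

No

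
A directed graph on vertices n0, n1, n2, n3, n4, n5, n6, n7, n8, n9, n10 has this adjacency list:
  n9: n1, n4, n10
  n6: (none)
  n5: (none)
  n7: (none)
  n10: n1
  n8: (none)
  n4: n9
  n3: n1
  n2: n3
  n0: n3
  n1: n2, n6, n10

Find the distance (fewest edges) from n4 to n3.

Distance 0: n4.
Distance 1: n9.
Distance 2: n1, n10.
Distance 3: n2, n6.
Distance 4: n3 — contains n3.

4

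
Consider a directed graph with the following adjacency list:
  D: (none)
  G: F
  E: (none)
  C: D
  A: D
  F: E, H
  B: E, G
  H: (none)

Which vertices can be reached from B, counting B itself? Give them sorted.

B, E, F, G, H

Start at B.
Its neighbours: E, G.
Then their neighbours: F.
Then next layer: H.
Nothing further is reachable.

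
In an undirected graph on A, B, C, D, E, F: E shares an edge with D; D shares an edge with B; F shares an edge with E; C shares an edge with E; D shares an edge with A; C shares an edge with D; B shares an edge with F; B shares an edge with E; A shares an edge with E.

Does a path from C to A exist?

Explore from C.
Distance 1: reach D, E.
Distance 2: reach A, B, F.
Found A.

Yes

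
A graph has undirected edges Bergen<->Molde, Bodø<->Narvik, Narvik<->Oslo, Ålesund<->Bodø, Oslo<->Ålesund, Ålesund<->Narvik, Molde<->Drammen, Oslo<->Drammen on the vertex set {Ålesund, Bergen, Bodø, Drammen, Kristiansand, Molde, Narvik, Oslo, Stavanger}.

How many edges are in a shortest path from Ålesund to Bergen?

Distance 0: Ålesund.
Distance 1: Bodø, Narvik, Oslo.
Distance 2: Drammen.
Distance 3: Molde.
Distance 4: Bergen — contains Bergen.

4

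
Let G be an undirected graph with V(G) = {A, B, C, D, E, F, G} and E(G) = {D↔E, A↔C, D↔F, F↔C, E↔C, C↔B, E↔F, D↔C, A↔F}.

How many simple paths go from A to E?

A–C–D–E
A–C–D–F–E
A–C–E
A–C–F–D–E
A–C–F–E
A–F–C–D–E
A–F–C–E
A–F–D–C–E
A–F–D–E
A–F–E

10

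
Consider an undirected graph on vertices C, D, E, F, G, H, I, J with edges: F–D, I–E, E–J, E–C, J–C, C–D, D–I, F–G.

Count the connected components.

From C: component {C, D, E, F, G, I, J}.
From H: component {H}.
That's 2 components.

2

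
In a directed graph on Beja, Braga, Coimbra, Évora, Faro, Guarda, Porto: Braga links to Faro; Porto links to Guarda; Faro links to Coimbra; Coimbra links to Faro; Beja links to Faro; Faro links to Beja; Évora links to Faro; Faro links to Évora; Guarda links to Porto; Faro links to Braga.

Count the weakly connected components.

From Beja: component {Beja, Braga, Coimbra, Évora, Faro}.
From Guarda: component {Guarda, Porto}.
That's 2 components.

2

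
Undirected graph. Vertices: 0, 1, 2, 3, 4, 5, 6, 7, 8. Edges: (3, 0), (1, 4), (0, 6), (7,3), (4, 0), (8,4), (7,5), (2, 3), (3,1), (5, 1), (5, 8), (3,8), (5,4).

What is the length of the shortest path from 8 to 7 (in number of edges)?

Distance 0: 8.
Distance 1: 3, 4, 5.
Distance 2: 0, 1, 2, 7 — contains 7.

2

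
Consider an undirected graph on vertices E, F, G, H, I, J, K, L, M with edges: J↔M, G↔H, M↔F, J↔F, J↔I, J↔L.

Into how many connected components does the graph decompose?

From E: component {E}.
From F: component {F, I, J, L, M}.
From G: component {G, H}.
From K: component {K}.
That's 4 components.

4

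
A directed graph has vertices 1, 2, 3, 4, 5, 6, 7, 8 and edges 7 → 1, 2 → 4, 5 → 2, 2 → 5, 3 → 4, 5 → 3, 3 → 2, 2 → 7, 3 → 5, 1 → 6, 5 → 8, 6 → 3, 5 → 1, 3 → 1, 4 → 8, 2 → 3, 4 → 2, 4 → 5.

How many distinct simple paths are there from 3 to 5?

5

3→2→4→5
3→2→5
3→4→2→5
3→4→5
3→5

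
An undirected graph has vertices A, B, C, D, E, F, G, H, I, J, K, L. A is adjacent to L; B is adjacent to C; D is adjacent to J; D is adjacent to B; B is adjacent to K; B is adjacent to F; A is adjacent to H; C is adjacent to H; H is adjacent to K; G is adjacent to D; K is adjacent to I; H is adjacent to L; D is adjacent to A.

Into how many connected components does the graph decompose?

From A: component {A, B, C, D, F, G, H, I, J, K, L}.
From E: component {E}.
That's 2 components.

2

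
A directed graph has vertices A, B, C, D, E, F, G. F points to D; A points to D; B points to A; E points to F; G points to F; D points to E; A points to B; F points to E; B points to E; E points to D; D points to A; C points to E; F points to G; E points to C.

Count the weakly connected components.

1

From A: component {A, B, C, D, E, F, G}.
That's 1 component.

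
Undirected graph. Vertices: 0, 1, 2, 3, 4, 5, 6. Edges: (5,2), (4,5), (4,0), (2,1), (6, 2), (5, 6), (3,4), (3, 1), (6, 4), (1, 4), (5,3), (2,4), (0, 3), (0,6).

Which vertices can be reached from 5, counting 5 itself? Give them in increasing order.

0, 1, 2, 3, 4, 5, 6

Start at 5.
Its neighbours: 2, 3, 4, 6.
Then their neighbours: 0, 1.
Every vertex is now reached.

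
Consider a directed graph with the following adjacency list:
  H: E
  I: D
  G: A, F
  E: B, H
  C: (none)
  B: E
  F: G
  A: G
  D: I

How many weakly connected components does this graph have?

4

From A: component {A, F, G}.
From B: component {B, E, H}.
From C: component {C}.
From D: component {D, I}.
That's 4 components.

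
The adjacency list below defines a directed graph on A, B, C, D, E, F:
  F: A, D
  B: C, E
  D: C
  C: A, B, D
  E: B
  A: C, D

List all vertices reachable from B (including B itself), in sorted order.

A, B, C, D, E

Start at B.
Its neighbours: C, E.
Then their neighbours: A, D.
Nothing further is reachable.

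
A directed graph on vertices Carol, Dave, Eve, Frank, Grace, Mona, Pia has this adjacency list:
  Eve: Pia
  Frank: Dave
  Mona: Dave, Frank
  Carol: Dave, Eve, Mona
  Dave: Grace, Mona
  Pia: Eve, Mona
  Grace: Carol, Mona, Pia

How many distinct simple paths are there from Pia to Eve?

3

Pia→Eve
Pia→Mona→Dave→Grace→Carol→Eve
Pia→Mona→Frank→Dave→Grace→Carol→Eve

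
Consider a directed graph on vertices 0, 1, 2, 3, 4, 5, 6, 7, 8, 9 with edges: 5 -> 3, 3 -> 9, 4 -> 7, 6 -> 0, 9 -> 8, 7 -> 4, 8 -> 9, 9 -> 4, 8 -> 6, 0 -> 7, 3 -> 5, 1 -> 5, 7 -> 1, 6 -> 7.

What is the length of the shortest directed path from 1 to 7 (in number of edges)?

Distance 0: 1.
Distance 1: 5.
Distance 2: 3.
Distance 3: 9.
Distance 4: 4, 8.
Distance 5: 6, 7 — contains 7.

5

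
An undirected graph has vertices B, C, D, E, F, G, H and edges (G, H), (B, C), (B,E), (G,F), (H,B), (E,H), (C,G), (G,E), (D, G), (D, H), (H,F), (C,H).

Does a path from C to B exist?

Explore from C.
Distance 1: reach B, G, H.
Found B.

Yes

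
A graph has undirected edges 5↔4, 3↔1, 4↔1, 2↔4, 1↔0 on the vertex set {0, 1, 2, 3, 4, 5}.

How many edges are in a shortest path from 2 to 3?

3

Distance 0: 2.
Distance 1: 4.
Distance 2: 1, 5.
Distance 3: 0, 3 — contains 3.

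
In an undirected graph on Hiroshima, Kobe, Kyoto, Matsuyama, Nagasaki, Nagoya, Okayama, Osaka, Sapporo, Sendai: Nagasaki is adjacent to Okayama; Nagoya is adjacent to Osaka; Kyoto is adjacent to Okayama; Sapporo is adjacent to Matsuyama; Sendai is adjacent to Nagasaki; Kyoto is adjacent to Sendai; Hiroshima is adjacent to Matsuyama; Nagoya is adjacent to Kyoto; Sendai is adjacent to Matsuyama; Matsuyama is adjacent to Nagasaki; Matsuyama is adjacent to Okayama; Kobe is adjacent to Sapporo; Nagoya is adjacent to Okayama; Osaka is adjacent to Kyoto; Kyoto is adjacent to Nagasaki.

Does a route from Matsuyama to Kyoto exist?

Yes

Explore from Matsuyama.
Distance 1: reach Hiroshima, Nagasaki, Okayama, Sapporo, Sendai.
Distance 2: reach Kobe, Kyoto, Nagoya.
Found Kyoto.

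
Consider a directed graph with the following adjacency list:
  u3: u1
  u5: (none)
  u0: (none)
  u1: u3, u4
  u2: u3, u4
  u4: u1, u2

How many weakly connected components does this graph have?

From u0: component {u0}.
From u1: component {u1, u2, u3, u4}.
From u5: component {u5}.
That's 3 components.

3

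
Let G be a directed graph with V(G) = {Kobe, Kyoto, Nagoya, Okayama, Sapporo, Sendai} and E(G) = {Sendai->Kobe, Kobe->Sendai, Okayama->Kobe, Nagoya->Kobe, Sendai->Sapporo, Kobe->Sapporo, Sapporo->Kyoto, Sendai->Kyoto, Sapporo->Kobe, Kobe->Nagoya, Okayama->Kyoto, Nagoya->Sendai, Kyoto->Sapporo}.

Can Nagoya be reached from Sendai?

Yes

Explore from Sendai.
Distance 1: reach Kobe, Kyoto, Sapporo.
Distance 2: reach Nagoya.
Found Nagoya.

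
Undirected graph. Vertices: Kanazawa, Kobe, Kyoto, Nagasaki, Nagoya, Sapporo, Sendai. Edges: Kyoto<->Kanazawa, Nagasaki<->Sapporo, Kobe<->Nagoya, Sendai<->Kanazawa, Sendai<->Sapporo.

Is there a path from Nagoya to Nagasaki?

Explore from Nagoya.
Distance 1: reach Kobe.
The search is exhausted without reaching Nagasaki; it lies in a different component.

No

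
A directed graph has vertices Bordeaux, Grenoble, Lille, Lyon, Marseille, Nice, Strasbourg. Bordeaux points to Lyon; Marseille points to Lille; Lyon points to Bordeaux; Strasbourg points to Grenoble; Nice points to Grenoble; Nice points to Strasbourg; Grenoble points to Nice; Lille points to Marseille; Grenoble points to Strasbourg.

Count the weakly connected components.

From Bordeaux: component {Bordeaux, Lyon}.
From Grenoble: component {Grenoble, Nice, Strasbourg}.
From Lille: component {Lille, Marseille}.
That's 3 components.

3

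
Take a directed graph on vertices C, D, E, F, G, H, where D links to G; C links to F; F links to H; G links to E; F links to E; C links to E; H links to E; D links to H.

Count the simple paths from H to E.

H→E

1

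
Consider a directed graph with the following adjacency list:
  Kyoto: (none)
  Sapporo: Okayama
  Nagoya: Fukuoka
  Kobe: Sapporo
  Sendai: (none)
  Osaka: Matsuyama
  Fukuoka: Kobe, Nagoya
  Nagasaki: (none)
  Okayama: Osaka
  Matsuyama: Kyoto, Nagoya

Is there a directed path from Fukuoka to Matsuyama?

Explore from Fukuoka.
Distance 1: reach Kobe, Nagoya.
Distance 2: reach Sapporo.
Distance 3: reach Okayama.
Distance 4: reach Osaka.
Distance 5: reach Matsuyama.
Found Matsuyama.

Yes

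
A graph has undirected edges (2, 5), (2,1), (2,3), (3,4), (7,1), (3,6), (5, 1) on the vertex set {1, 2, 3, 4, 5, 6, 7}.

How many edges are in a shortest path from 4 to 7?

4

Distance 0: 4.
Distance 1: 3.
Distance 2: 2, 6.
Distance 3: 1, 5.
Distance 4: 7 — contains 7.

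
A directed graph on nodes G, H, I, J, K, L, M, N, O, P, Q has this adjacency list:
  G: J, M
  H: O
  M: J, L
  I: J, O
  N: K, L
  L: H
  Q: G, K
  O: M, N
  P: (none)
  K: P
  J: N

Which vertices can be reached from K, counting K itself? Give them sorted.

Start at K.
Its neighbours: P.
Nothing further is reachable.

K, P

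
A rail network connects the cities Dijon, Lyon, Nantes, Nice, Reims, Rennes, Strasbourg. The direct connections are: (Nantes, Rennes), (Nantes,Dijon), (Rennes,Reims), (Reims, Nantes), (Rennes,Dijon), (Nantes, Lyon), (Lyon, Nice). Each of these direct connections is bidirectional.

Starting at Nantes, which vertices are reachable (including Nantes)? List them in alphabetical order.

Start at Nantes.
Its neighbours: Dijon, Lyon, Reims, Rennes.
Then their neighbours: Nice.
Nothing further is reachable.

Dijon, Lyon, Nantes, Nice, Reims, Rennes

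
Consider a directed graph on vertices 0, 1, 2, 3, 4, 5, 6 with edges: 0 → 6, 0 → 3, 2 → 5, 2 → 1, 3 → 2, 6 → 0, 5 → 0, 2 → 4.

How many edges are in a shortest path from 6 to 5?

4

Distance 0: 6.
Distance 1: 0.
Distance 2: 3.
Distance 3: 2.
Distance 4: 1, 4, 5 — contains 5.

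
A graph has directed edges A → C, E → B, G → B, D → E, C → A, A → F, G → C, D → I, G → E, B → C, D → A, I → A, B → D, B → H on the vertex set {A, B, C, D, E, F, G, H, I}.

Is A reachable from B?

Yes

Explore from B.
Distance 1: reach C, D, H.
Distance 2: reach A, E, I.
Found A.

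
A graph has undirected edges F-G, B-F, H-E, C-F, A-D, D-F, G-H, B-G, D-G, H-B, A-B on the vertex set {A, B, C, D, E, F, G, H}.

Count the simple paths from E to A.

11

E–H–B–A
E–H–B–F–D–A
E–H–B–F–G–D–A
E–H–B–G–D–A
E–H–B–G–F–D–A
E–H–G–B–A
E–H–G–B–F–D–A
E–H–G–D–A
E–H–G–D–F–B–A
E–H–G–F–B–A
E–H–G–F–D–A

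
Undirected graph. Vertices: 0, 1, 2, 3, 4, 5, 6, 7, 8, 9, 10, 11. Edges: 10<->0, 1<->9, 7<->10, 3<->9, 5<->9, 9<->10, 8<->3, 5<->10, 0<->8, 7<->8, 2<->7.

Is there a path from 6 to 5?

6 has no edges, so nothing is reachable from it.

No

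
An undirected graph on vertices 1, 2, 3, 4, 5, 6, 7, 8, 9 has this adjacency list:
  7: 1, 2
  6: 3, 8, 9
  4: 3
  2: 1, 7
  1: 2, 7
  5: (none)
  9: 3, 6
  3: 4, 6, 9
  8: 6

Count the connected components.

From 1: component {1, 2, 7}.
From 3: component {3, 4, 6, 8, 9}.
From 5: component {5}.
That's 3 components.

3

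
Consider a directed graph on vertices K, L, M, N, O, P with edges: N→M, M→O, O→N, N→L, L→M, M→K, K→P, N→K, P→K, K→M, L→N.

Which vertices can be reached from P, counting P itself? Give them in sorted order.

K, L, M, N, O, P

Start at P.
Its neighbours: K.
Then their neighbours: M.
Then next layer: O.
Then next layer: N.
Then next layer: L.
Every vertex is now reached.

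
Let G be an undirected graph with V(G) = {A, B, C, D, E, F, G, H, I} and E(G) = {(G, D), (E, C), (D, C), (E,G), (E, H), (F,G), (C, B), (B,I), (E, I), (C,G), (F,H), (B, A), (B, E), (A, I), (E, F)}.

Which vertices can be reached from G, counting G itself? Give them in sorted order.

Start at G.
Its neighbours: C, D, E, F.
Then their neighbours: B, H, I.
Then next layer: A.
Every vertex is now reached.

A, B, C, D, E, F, G, H, I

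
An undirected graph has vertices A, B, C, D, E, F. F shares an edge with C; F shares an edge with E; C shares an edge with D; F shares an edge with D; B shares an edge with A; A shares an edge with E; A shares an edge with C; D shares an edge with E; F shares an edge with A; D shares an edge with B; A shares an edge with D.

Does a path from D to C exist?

Explore from D.
Distance 1: reach A, B, C, E, F.
Found C.

Yes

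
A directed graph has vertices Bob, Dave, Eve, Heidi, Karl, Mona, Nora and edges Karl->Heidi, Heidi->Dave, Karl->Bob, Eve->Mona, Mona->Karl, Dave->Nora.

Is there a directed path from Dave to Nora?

Yes

Explore from Dave.
Distance 1: reach Nora.
Found Nora.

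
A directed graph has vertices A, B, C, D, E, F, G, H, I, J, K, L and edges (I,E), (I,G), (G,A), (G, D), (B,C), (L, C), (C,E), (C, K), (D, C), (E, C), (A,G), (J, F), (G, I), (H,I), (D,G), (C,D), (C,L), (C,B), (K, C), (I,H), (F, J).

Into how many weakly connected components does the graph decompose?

From A: component {A, B, C, D, E, G, H, I, K, L}.
From F: component {F, J}.
That's 2 components.

2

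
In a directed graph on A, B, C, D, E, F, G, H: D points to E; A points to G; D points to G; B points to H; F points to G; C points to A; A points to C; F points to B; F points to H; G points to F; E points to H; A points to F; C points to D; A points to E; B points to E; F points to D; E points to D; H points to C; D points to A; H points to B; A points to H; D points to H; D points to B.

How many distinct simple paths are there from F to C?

14

F→B→E→D→A→C
F→B→E→D→A→H→C
F→B→E→D→H→C
F→B→E→H→C
F→B→H→C
F→D→A→C
F→D→A→E→H→C
F→D→A→H→C
F→D→B→E→H→C
F→D→B→H→C
F→D→E→H→C
F→D→H→C
F→H→B→E→D→A→C
F→H→C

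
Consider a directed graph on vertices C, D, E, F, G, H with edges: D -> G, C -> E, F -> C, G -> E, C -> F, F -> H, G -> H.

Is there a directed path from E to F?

No

E has no outgoing edges, so nothing is reachable from it.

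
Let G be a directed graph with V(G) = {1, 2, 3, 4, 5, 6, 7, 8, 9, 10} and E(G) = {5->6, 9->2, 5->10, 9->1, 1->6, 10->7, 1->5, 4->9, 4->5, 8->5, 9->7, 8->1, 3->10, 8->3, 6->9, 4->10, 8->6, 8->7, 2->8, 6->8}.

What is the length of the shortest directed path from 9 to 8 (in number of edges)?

Distance 0: 9.
Distance 1: 1, 2, 7.
Distance 2: 5, 6, 8 — contains 8.

2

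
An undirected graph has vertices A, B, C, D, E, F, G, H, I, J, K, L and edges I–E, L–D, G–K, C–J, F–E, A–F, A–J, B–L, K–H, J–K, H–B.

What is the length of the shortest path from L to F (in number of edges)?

6

Distance 0: L.
Distance 1: B, D.
Distance 2: H.
Distance 3: K.
Distance 4: G, J.
Distance 5: A, C.
Distance 6: F — contains F.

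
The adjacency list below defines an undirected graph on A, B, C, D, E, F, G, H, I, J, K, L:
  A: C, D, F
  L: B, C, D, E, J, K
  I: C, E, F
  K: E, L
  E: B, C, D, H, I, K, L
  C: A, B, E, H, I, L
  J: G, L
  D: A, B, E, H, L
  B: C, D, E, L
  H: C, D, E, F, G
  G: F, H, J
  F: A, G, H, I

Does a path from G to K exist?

Explore from G.
Distance 1: reach F, H, J.
Distance 2: reach A, C, D, E, I, L.
Distance 3: reach B, K.
Found K.

Yes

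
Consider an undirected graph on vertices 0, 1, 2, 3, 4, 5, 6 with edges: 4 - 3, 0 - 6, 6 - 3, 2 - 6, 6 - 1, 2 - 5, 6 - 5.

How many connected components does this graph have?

1

From 0: component {0, 1, 2, 3, 4, 5, 6}.
That's 1 component.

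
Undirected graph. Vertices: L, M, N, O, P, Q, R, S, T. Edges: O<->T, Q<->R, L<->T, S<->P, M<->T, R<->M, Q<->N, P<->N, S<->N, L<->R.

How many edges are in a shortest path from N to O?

Distance 0: N.
Distance 1: P, Q, S.
Distance 2: R.
Distance 3: L, M.
Distance 4: T.
Distance 5: O — contains O.

5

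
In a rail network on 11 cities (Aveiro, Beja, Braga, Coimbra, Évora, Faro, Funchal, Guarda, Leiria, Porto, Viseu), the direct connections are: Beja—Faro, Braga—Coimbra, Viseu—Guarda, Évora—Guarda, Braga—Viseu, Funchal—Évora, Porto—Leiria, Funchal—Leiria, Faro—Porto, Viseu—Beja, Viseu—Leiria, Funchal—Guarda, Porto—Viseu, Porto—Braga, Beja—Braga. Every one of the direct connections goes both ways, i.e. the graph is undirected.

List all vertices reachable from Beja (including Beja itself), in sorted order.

Start at Beja.
Its neighbours: Braga, Faro, Viseu.
Then their neighbours: Coimbra, Guarda, Leiria, Porto.
Then next layer: Évora, Funchal.
Nothing further is reachable.

Beja, Braga, Coimbra, Évora, Faro, Funchal, Guarda, Leiria, Porto, Viseu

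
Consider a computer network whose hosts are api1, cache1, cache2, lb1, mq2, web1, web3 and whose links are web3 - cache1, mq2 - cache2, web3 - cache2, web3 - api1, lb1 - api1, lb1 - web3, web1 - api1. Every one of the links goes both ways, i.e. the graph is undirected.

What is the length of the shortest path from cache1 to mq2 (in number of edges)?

Distance 0: cache1.
Distance 1: web3.
Distance 2: api1, cache2, lb1.
Distance 3: mq2, web1 — contains mq2.

3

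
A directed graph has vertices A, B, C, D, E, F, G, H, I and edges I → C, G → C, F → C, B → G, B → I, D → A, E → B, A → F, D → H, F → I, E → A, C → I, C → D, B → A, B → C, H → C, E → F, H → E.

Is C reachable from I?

Explore from I.
Distance 1: reach C.
Found C.

Yes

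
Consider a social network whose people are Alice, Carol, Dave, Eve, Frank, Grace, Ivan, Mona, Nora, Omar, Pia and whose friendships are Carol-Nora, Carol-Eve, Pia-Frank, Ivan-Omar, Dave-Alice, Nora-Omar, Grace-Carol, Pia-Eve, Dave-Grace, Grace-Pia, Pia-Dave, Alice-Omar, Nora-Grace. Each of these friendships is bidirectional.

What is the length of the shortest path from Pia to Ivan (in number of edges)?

4

Distance 0: Pia.
Distance 1: Dave, Eve, Frank, Grace.
Distance 2: Alice, Carol, Nora.
Distance 3: Omar.
Distance 4: Ivan — contains Ivan.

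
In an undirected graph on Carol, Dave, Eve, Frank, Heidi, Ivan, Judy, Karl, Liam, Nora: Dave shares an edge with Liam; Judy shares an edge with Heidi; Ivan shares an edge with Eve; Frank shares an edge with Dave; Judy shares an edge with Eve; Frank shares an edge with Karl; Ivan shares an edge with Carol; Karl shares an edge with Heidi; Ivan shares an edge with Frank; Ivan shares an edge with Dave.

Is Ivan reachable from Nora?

No

Nora has no edges, so nothing is reachable from it.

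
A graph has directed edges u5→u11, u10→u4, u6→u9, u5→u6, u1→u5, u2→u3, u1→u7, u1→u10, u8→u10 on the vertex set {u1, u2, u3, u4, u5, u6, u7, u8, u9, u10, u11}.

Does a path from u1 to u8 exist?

No

Explore from u1.
Distance 1: reach u5, u7, u10.
Distance 2: reach u4, u6, u11.
Distance 3: reach u9.
The search from u1 is exhausted; no directed path reaches u8.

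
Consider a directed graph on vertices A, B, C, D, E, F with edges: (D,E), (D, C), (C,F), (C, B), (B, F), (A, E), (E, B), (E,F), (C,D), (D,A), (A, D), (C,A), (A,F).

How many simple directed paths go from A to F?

A→D→C→B→F
A→D→C→F
A→D→E→B→F
A→D→E→F
A→E→B→F
A→E→F
A→F

7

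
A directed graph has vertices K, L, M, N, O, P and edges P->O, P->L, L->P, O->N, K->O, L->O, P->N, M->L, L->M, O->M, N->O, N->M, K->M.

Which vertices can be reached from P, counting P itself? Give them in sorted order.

L, M, N, O, P

Start at P.
Its neighbours: L, N, O.
Then their neighbours: M.
Nothing further is reachable.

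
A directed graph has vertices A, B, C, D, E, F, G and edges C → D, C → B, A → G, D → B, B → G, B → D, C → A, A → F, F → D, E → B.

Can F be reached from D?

Explore from D.
Distance 1: reach B.
Distance 2: reach G.
The search from D is exhausted; no directed path reaches F.

No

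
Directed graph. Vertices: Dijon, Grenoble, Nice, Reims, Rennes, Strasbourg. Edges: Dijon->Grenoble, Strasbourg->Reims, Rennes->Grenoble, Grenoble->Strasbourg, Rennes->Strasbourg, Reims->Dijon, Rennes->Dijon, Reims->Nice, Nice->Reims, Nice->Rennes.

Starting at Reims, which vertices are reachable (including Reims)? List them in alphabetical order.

Start at Reims.
Its neighbours: Dijon, Nice.
Then their neighbours: Grenoble, Rennes.
Then next layer: Strasbourg.
Every vertex is now reached.

Dijon, Grenoble, Nice, Reims, Rennes, Strasbourg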